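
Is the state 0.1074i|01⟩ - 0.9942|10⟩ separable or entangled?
Entangled

Writing the state as a|00⟩ + b|01⟩ + c|10⟩ + d|11⟩, it is a product state iff ad − bc = 0.
Here (a, b, c, d) = (0, 0.1074i, -0.9942, 0): ad − bc = (0)(0) − (0.1074i)(-0.9942) = 0.1068i ≠ 0, so the state is entangled.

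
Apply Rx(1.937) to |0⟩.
0.5665|0⟩ - 0.824i|1⟩

Rx(1.937) = [[cos(θ/2), −i·sin(θ/2)], [−i·sin(θ/2), cos(θ/2)]]; θ = 1.937, cos(θ/2) ≈ 0.566536, sin(θ/2) ≈ 0.824037.
With a = amp(|0⟩) = 1 and b = amp(|1⟩) = 0:
new amp(|0⟩) = (0.566536)·a + (-0.824037i)·b = 0.5665
new amp(|1⟩) = (-0.824037i)·a + (0.566536)·b = -0.824i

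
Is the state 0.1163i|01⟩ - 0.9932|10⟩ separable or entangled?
Entangled

Writing the state as a|00⟩ + b|01⟩ + c|10⟩ + d|11⟩, it is a product state iff ad − bc = 0.
Here (a, b, c, d) = (0, 0.1163i, -0.9932, 0): ad − bc = (0)(0) − (0.1163i)(-0.9932) = 0.1155i ≠ 0, so the state is entangled.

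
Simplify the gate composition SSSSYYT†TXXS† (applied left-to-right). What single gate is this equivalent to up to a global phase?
S†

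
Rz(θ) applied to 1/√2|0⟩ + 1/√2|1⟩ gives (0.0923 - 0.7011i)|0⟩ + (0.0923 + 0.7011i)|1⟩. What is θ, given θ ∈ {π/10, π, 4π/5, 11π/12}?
11π/12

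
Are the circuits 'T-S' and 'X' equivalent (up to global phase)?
No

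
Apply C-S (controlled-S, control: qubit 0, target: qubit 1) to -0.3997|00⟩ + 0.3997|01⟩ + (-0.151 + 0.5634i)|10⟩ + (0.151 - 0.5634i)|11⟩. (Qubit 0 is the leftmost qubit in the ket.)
-0.3997|00⟩ + 0.3997|01⟩ + (-0.151 + 0.5634i)|10⟩ + (0.5634 + 0.151i)|11⟩

C-S leaves the control-|0⟩ kets |00⟩, |01⟩ unchanged and applies S to qubit 1 on the control-|1⟩ pair (|10⟩, |11⟩).
S = [[1, 0], [0, i]].
With a = amp(|10⟩) = (-0.151 + 0.5634i) and b = amp(|11⟩) = (0.151 - 0.5634i):
new amp(|10⟩) = (1)·a = (-0.151 + 0.5634i)
new amp(|11⟩) = (i)·b = (0.5634 + 0.151i)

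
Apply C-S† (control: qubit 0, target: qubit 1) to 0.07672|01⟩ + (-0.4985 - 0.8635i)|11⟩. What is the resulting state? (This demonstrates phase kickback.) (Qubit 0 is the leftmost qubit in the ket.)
0.07672|01⟩ + (-0.8635 + 0.4985i)|11⟩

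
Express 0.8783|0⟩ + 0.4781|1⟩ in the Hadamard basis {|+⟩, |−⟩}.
0.9591|+⟩ + 0.283|−⟩

With |ψ⟩ = α|0⟩ + β|1⟩, the Hadamard-basis coefficients are ⟨+|ψ⟩ = (α + β)/√2 and ⟨−|ψ⟩ = (α − β)/√2.
Here α = 0.8783, β = 0.4781: (α + β)/√2 = 0.9591, (α − β)/√2 = 0.283.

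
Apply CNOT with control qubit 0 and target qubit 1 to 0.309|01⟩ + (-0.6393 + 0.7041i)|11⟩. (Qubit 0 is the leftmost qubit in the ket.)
0.309|01⟩ + (-0.6393 + 0.7041i)|10⟩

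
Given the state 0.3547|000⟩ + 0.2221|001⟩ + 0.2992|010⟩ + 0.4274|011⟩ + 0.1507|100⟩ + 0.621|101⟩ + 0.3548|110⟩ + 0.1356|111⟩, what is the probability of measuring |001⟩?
0.04933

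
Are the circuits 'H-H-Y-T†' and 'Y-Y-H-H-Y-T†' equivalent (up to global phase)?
Yes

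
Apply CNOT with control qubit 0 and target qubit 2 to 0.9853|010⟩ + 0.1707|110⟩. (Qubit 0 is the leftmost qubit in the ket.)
0.9853|010⟩ + 0.1707|111⟩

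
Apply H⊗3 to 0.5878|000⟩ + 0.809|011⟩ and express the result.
0.4938|000⟩ - 0.07821|001⟩ - 0.07821|010⟩ + 0.4938|011⟩ + 0.4938|100⟩ - 0.07821|101⟩ - 0.07821|110⟩ + 0.4938|111⟩

H⊗3 gives amp(|y⟩) = (1/2√2) Σ_x (−1)^(x·y) amp(|x⟩), where x·y is the number of positions in which both x and y have a 1.
|000⟩: (0.5878 + 0.809)/(2√2) = 0.4938
|001⟩: (0.5878 - 0.809)/(2√2) = -0.07821
|010⟩: (0.5878 - 0.809)/(2√2) = -0.07821
|011⟩: (0.5878 + 0.809)/(2√2) = 0.4938
|100⟩: (0.5878 + 0.809)/(2√2) = 0.4938
|101⟩: (0.5878 - 0.809)/(2√2) = -0.07821
|110⟩: (0.5878 - 0.809)/(2√2) = -0.07821
|111⟩: (0.5878 + 0.809)/(2√2) = 0.4938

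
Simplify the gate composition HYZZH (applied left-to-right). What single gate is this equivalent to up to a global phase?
Y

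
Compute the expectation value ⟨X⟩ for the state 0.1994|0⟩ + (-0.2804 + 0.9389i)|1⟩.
-0.1118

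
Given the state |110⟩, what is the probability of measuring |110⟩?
1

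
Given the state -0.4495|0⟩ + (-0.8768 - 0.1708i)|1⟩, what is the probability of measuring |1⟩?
0.798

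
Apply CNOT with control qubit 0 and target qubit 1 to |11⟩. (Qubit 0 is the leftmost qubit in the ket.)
|10⟩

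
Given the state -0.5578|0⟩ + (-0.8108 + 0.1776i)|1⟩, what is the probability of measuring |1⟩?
0.6889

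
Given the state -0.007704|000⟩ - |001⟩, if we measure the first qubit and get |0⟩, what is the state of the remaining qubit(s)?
-0.007704|00⟩ - |01⟩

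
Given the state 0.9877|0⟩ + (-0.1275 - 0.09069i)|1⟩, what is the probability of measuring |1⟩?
0.02448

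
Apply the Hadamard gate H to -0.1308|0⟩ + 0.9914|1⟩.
0.6085|0⟩ - 0.7935|1⟩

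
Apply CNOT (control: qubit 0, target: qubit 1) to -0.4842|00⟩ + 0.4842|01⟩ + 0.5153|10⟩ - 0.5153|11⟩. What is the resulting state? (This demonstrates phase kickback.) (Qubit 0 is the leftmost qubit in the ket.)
-0.4842|00⟩ + 0.4842|01⟩ - 0.5153|10⟩ + 0.5153|11⟩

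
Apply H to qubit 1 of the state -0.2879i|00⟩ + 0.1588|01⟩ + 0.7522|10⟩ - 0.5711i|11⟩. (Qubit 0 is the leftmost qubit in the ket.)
(0.1123 - 0.2036i)|00⟩ + (-0.1123 - 0.2036i)|01⟩ + (0.5319 - 0.4038i)|10⟩ + (0.5319 + 0.4038i)|11⟩

H on qubit 1 mixes each pair of kets that differ only in qubit 1: amplitudes (a, b) of (|…0…⟩, |…1…⟩) become ((a + b)/√2, (a − b)/√2). Kets absent from the input have amplitude 0.
(|00⟩, |01⟩): (a, b) = (-0.2879i, 0.1588) → ((0.1123 - 0.2036i), (-0.1123 - 0.2036i))
(|10⟩, |11⟩): (a, b) = (0.7522, -0.5711i) → ((0.5319 - 0.4038i), (0.5319 + 0.4038i))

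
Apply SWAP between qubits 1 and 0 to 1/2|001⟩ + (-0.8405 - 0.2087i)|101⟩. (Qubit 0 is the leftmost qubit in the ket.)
1/2|001⟩ + (-0.8405 - 0.2087i)|011⟩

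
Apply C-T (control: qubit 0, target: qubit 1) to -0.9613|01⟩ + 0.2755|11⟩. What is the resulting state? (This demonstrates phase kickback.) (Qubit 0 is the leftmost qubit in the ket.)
-0.9613|01⟩ + (0.1948 + 0.1948i)|11⟩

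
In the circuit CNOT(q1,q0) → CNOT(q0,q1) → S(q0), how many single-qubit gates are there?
1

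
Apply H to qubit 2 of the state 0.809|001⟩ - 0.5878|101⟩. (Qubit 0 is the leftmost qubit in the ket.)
0.572|000⟩ - 0.572|001⟩ - 0.4156|100⟩ + 0.4156|101⟩

H on qubit 2 mixes each pair of kets that differ only in qubit 2: amplitudes (a, b) of (|…0…⟩, |…1…⟩) become ((a + b)/√2, (a − b)/√2). Kets absent from the input have amplitude 0.
(|000⟩, |001⟩): (a, b) = (0, 0.809) → (0.572, -0.572)
(|100⟩, |101⟩): (a, b) = (0, -0.5878) → (-0.4156, 0.4156)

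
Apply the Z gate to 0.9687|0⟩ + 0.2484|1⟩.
0.9687|0⟩ - 0.2484|1⟩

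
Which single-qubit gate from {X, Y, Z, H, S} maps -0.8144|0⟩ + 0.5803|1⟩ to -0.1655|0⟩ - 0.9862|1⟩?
H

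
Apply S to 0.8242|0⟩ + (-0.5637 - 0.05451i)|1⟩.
0.8242|0⟩ + (0.05451 - 0.5637i)|1⟩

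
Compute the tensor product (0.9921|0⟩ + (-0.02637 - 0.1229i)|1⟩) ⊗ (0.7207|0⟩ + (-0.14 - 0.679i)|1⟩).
0.715|00⟩ + (-0.1389 - 0.6736i)|01⟩ + (-0.019 - 0.08857i)|10⟩ + (-0.07976 + 0.03511i)|11⟩

amp(|b₁b₂…⟩) = product of the factor amplitudes for bits b₁, b₂, …; only kets whose every factor amplitude is nonzero survive.
|00⟩: (0.9921)(0.7207) = 0.715
|01⟩: (0.9921)(-0.14 - 0.679i) = (-0.1389 - 0.6736i)
|10⟩: (-0.02637 - 0.1229i)(0.7207) = (-0.019 - 0.08857i)
|11⟩: (-0.02637 - 0.1229i)(-0.14 - 0.679i) = (-0.07976 + 0.03511i)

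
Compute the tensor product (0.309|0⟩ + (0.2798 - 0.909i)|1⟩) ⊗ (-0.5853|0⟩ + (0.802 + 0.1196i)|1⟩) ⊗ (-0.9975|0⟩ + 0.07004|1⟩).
0.1804|000⟩ - 0.01267|001⟩ + (-0.2472 - 0.03686i)|010⟩ + (0.01736 + 0.002588i)|011⟩ + (0.1634 - 0.5307i)|100⟩ + (-0.01147 + 0.03726i)|101⟩ + (-0.3323 + 0.6938i)|110⟩ + (0.02333 - 0.04872i)|111⟩

amp(|b₁b₂…⟩) = product of the factor amplitudes for bits b₁, b₂, …; only kets whose every factor amplitude is nonzero survive.
|000⟩: (0.309)(-0.5853)(-0.9975) = 0.1804
|001⟩: (0.309)(-0.5853)(0.07004) = -0.01267
|010⟩: (0.309)(0.802 + 0.1196i)(-0.9975) = (-0.2472 - 0.03686i)
|011⟩: (0.309)(0.802 + 0.1196i)(0.07004) = (0.01736 + 0.002588i)
|100⟩: (0.2798 - 0.909i)(-0.5853)(-0.9975) = (0.1634 - 0.5307i)
|101⟩: (0.2798 - 0.909i)(-0.5853)(0.07004) = (-0.01147 + 0.03726i)
|110⟩: (0.2798 - 0.909i)(0.802 + 0.1196i)(-0.9975) = (-0.3323 + 0.6938i)
|111⟩: (0.2798 - 0.909i)(0.802 + 0.1196i)(0.07004) = (0.02333 - 0.04872i)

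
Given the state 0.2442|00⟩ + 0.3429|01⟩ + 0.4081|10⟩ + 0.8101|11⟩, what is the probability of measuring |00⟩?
0.05963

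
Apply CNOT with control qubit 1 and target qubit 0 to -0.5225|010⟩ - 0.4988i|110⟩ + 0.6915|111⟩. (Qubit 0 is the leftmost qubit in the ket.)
-0.4988i|010⟩ + 0.6915|011⟩ - 0.5225|110⟩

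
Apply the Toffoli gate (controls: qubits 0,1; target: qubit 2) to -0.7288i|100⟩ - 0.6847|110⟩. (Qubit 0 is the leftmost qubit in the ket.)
-0.7288i|100⟩ - 0.6847|111⟩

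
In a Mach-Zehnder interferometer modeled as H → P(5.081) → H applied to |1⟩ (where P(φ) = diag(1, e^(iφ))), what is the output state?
(0.3198 + 0.4664i)|0⟩ + (0.6802 - 0.4664i)|1⟩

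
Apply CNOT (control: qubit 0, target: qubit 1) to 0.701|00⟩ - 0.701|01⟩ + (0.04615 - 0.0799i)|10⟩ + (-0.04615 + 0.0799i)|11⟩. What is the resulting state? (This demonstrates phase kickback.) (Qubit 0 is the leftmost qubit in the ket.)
0.701|00⟩ - 0.701|01⟩ + (-0.04615 + 0.0799i)|10⟩ + (0.04615 - 0.0799i)|11⟩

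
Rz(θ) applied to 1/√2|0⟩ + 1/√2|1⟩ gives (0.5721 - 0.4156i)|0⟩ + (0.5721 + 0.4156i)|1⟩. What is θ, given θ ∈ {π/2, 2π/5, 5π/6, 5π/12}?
2π/5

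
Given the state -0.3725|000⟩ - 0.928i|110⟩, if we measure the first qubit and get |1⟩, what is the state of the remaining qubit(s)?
-i|10⟩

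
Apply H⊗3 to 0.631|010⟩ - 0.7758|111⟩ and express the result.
-0.05119|000⟩ + 0.4974|001⟩ + 0.05119|010⟩ - 0.4974|011⟩ + 0.4974|100⟩ - 0.05119|101⟩ - 0.4974|110⟩ + 0.05119|111⟩

H⊗3 gives amp(|y⟩) = (1/2√2) Σ_x (−1)^(x·y) amp(|x⟩), where x·y is the number of positions in which both x and y have a 1.
|000⟩: (0.631 - 0.7758)/(2√2) = -0.05119
|001⟩: (0.631 + 0.7758)/(2√2) = 0.4974
|010⟩: (-0.631 + 0.7758)/(2√2) = 0.05119
|011⟩: (-0.631 - 0.7758)/(2√2) = -0.4974
|100⟩: (0.631 + 0.7758)/(2√2) = 0.4974
|101⟩: (0.631 - 0.7758)/(2√2) = -0.05119
|110⟩: (-0.631 - 0.7758)/(2√2) = -0.4974
|111⟩: (-0.631 + 0.7758)/(2√2) = 0.05119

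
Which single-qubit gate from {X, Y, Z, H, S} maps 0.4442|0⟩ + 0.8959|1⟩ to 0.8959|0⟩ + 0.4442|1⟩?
X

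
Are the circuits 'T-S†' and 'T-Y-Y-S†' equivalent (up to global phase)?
Yes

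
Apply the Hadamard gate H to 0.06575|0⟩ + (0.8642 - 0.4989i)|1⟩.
(0.6576 - 0.3528i)|0⟩ + (-0.5646 + 0.3528i)|1⟩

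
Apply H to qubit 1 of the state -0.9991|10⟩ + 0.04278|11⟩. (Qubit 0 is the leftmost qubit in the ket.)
-0.6762|10⟩ - 0.7367|11⟩

H on qubit 1 mixes each pair of kets that differ only in qubit 1: amplitudes (a, b) of (|…0…⟩, |…1…⟩) become ((a + b)/√2, (a − b)/√2). Kets absent from the input have amplitude 0.
(|10⟩, |11⟩): (a, b) = (-0.9991, 0.04278) → (-0.6762, -0.7367)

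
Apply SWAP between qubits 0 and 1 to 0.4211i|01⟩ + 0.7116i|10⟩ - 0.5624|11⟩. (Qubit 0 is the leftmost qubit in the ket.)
0.7116i|01⟩ + 0.4211i|10⟩ - 0.5624|11⟩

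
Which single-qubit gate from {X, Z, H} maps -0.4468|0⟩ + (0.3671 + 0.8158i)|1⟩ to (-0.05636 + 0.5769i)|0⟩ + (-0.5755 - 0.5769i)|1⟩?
H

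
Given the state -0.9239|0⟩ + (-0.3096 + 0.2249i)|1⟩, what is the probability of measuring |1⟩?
0.1464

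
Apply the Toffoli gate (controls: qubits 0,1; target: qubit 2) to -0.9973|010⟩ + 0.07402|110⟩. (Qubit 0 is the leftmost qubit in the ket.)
-0.9973|010⟩ + 0.07402|111⟩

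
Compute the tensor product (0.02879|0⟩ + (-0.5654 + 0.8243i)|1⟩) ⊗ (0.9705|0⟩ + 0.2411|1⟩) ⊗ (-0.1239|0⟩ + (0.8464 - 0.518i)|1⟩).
-0.003462|000⟩ + (0.02365 - 0.01447i)|001⟩ - 0.00086|010⟩ + (0.005875 - 0.003596i)|011⟩ + (0.06799 - 0.09912i)|100⟩ + (-0.05005 + 0.9613i)|101⟩ + (0.01689 - 0.02462i)|110⟩ + (-0.01243 + 0.2388i)|111⟩

amp(|b₁b₂…⟩) = product of the factor amplitudes for bits b₁, b₂, …; only kets whose every factor amplitude is nonzero survive.
|000⟩: (0.02879)(0.9705)(-0.1239) = -0.003462
|001⟩: (0.02879)(0.9705)(0.8464 - 0.518i) = (0.02365 - 0.01447i)
|010⟩: (0.02879)(0.2411)(-0.1239) = -0.00086
|011⟩: (0.02879)(0.2411)(0.8464 - 0.518i) = (0.005875 - 0.003596i)
|100⟩: (-0.5654 + 0.8243i)(0.9705)(-0.1239) = (0.06799 - 0.09912i)
|101⟩: (-0.5654 + 0.8243i)(0.9705)(0.8464 - 0.518i) = (-0.05005 + 0.9613i)
|110⟩: (-0.5654 + 0.8243i)(0.2411)(-0.1239) = (0.01689 - 0.02462i)
|111⟩: (-0.5654 + 0.8243i)(0.2411)(0.8464 - 0.518i) = (-0.01243 + 0.2388i)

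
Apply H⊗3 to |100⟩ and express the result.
1/√8|000⟩ + 1/√8|001⟩ + 1/√8|010⟩ + 1/√8|011⟩ - 1/√8|100⟩ - 1/√8|101⟩ - 1/√8|110⟩ - 1/√8|111⟩

H⊗3 gives amp(|y⟩) = (1/2√2) Σ_x (−1)^(x·y) amp(|x⟩), where x·y is the number of positions in which both x and y have a 1.
|000⟩: (1)/(2√2) = 1/√8
|001⟩: (1)/(2√2) = 1/√8
|010⟩: (1)/(2√2) = 1/√8
|011⟩: (1)/(2√2) = 1/√8
|100⟩: (-1)/(2√2) = -1/√8
|101⟩: (-1)/(2√2) = -1/√8
|110⟩: (-1)/(2√2) = -1/√8
|111⟩: (-1)/(2√2) = -1/√8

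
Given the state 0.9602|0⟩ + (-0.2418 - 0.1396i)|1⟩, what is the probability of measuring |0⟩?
0.922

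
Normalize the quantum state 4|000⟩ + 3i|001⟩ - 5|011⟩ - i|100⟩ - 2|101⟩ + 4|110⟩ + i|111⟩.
0.4714|000⟩ + (1/√8)i|001⟩ - 0.5893|011⟩ - 0.1179i|100⟩ - 0.2357|101⟩ + 0.4714|110⟩ + 0.1179i|111⟩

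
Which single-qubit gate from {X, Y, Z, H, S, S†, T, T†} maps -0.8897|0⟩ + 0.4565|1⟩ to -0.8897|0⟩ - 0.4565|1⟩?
Z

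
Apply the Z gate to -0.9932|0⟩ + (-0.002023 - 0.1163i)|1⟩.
-0.9932|0⟩ + (0.002023 + 0.1163i)|1⟩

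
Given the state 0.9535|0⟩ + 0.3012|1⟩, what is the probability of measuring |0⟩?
0.9092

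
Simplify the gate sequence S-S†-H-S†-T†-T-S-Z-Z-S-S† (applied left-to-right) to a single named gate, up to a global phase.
H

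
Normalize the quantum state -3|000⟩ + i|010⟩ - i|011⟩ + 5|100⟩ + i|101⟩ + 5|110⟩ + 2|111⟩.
-0.3693|000⟩ + 0.1231i|010⟩ - 0.1231i|011⟩ + 0.6155|100⟩ + 0.1231i|101⟩ + 0.6155|110⟩ + 0.2462|111⟩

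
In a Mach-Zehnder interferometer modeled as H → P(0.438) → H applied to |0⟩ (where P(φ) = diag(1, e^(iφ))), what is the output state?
(0.9528 + 0.2121i)|0⟩ + (0.0472 - 0.2121i)|1⟩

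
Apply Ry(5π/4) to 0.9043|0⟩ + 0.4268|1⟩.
-0.7404|0⟩ + 0.6721|1⟩

Ry(5π/4) = [[cos(θ/2), −sin(θ/2)], [sin(θ/2), cos(θ/2)]]; θ = 5π/4, cos(θ/2) ≈ -0.382683, sin(θ/2) ≈ 0.92388.
With a = amp(|0⟩) = 0.9043 and b = amp(|1⟩) = 0.4268:
new amp(|0⟩) = (-0.382683)·a + (-0.92388)·b = -0.7404
new amp(|1⟩) = (0.92388)·a + (-0.382683)·b = 0.6721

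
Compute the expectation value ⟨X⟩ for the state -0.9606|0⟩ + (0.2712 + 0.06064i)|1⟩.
-0.521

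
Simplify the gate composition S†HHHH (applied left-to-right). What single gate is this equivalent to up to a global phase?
S†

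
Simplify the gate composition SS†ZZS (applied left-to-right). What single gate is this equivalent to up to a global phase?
S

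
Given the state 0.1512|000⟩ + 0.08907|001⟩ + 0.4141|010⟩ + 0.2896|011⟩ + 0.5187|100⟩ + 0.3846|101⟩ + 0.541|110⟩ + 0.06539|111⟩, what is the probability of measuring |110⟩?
0.2927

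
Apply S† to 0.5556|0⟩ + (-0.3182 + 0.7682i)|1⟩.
0.5556|0⟩ + (0.7682 + 0.3182i)|1⟩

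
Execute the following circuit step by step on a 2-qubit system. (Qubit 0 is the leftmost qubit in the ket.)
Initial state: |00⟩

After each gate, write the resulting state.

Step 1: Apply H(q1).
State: 1/√2|00⟩ + 1/√2|01⟩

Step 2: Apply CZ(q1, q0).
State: 1/√2|00⟩ + 1/√2|01⟩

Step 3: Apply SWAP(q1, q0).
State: 1/√2|00⟩ + 1/√2|10⟩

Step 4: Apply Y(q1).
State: (1/√2)i|01⟩ + (1/√2)i|11⟩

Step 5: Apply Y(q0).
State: 1/√2|01⟩ - 1/√2|11⟩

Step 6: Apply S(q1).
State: (1/√2)i|01⟩ - (1/√2)i|11⟩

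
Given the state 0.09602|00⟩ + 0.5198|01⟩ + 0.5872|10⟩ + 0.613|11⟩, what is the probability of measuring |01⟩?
0.2702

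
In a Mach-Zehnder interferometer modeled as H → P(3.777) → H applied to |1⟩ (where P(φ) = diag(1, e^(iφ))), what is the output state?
(0.9024 + 0.2968i)|0⟩ + (0.09758 - 0.2968i)|1⟩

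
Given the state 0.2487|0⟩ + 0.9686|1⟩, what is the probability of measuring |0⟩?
0.06185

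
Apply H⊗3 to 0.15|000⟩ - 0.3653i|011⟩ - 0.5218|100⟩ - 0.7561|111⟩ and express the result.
(-0.3988 - 0.1292i)|000⟩ + (0.1359 + 0.1292i)|001⟩ + (0.1359 + 0.1292i)|010⟩ + (-0.3988 - 0.1292i)|011⟩ + (0.5048 - 0.1292i)|100⟩ + (-0.0298 + 0.1292i)|101⟩ + (-0.0298 + 0.1292i)|110⟩ + (0.5048 - 0.1292i)|111⟩

H⊗3 gives amp(|y⟩) = (1/2√2) Σ_x (−1)^(x·y) amp(|x⟩), where x·y is the number of positions in which both x and y have a 1.
|000⟩: (0.15 - 0.3653i - 0.5218 - 0.7561)/(2√2) = (-0.3988 - 0.1292i)
|001⟩: (0.15 + 0.3653i - 0.5218 + 0.7561)/(2√2) = (0.1359 + 0.1292i)
|010⟩: (0.15 + 0.3653i - 0.5218 + 0.7561)/(2√2) = (0.1359 + 0.1292i)
|011⟩: (0.15 - 0.3653i - 0.5218 - 0.7561)/(2√2) = (-0.3988 - 0.1292i)
|100⟩: (0.15 - 0.3653i + 0.5218 + 0.7561)/(2√2) = (0.5048 - 0.1292i)
|101⟩: (0.15 + 0.3653i + 0.5218 - 0.7561)/(2√2) = (-0.0298 + 0.1292i)
|110⟩: (0.15 + 0.3653i + 0.5218 - 0.7561)/(2√2) = (-0.0298 + 0.1292i)
|111⟩: (0.15 - 0.3653i + 0.5218 + 0.7561)/(2√2) = (0.5048 - 0.1292i)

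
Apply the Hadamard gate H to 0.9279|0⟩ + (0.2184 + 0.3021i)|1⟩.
(0.8106 + 0.2136i)|0⟩ + (0.5017 - 0.2136i)|1⟩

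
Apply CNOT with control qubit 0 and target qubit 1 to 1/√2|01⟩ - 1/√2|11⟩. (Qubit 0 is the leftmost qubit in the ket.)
1/√2|01⟩ - 1/√2|10⟩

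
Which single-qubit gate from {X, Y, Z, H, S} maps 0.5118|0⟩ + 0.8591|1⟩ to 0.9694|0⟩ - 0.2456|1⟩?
H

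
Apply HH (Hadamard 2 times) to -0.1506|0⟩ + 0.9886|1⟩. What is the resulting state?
-0.1506|0⟩ + 0.9886|1⟩

H² = I, so an even number of Hadamards cancels: H^2 = I and the state is unchanged.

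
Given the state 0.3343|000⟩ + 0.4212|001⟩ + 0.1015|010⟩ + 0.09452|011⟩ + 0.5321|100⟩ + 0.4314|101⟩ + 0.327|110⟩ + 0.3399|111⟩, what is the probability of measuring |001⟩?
0.1774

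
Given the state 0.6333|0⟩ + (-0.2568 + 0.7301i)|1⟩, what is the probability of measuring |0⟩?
0.4011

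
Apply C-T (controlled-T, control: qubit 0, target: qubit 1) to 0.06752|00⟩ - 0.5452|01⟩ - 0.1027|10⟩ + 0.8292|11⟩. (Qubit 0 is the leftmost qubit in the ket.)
0.06752|00⟩ - 0.5452|01⟩ - 0.1027|10⟩ + (0.5863 + 0.5863i)|11⟩

C-T leaves the control-|0⟩ kets |00⟩, |01⟩ unchanged and applies T to qubit 1 on the control-|1⟩ pair (|10⟩, |11⟩).
T = [[1, 0], [0, (1/√2 + (1/√2)i)]].
With a = amp(|10⟩) = -0.1027 and b = amp(|11⟩) = 0.8292:
new amp(|10⟩) = (1)·a = -0.1027
new amp(|11⟩) = (1/√2 + (1/√2)i)·b = (0.5863 + 0.5863i)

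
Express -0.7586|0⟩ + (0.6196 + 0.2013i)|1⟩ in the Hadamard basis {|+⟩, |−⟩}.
(-0.09829 + 0.1423i)|+⟩ + (-0.9745 - 0.1423i)|−⟩

With |ψ⟩ = α|0⟩ + β|1⟩, the Hadamard-basis coefficients are ⟨+|ψ⟩ = (α + β)/√2 and ⟨−|ψ⟩ = (α − β)/√2.
Here α = -0.7586, β = (0.6196 + 0.2013i): (α + β)/√2 = (-0.09829 + 0.1423i), (α − β)/√2 = (-0.9745 - 0.1423i).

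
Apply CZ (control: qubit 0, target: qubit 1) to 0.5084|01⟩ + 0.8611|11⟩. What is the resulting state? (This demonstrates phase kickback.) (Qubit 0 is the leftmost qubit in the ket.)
0.5084|01⟩ - 0.8611|11⟩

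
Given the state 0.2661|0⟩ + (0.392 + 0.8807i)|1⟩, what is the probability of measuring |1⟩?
0.9293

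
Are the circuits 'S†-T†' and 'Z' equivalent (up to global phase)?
No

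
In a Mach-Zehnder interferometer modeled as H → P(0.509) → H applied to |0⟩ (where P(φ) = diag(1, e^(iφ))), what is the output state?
(0.9366 + 0.2437i)|0⟩ + (0.06338 - 0.2437i)|1⟩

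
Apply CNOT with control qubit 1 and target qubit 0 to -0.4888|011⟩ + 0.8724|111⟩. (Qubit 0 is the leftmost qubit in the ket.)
0.8724|011⟩ - 0.4888|111⟩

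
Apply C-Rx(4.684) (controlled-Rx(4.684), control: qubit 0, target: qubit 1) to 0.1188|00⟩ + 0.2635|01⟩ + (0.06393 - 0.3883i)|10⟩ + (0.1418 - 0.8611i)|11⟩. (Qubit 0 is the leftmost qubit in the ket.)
0.1188|00⟩ + 0.2635|01⟩ + (-0.662 + 0.169i)|10⟩ + (-0.3773 + 0.5543i)|11⟩

C-Rx(4.684) leaves the control-|0⟩ kets |00⟩, |01⟩ unchanged and applies Rx(4.684) to qubit 1 on the control-|1⟩ pair (|10⟩, |11⟩).
Rx(4.684) = [[cos(θ/2), −i·sin(θ/2)], [−i·sin(θ/2), cos(θ/2)]]; θ = 4.684, cos(θ/2) ≈ -0.696999, sin(θ/2) ≈ 0.717072.
With a = amp(|10⟩) = (0.06393 - 0.3883i) and b = amp(|11⟩) = (0.1418 - 0.8611i):
new amp(|10⟩) = (-0.696999)·a + (-0.717072i)·b = (-0.662 + 0.169i)
new amp(|11⟩) = (-0.717072i)·a + (-0.696999)·b = (-0.3773 + 0.5543i)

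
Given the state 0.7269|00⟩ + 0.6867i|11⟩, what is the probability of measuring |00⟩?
0.5284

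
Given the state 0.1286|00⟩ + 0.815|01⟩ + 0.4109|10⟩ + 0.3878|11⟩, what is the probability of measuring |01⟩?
0.6642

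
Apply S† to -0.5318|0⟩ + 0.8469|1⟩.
-0.5318|0⟩ - 0.8469i|1⟩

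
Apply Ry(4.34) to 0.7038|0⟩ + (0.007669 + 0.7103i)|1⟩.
(-0.4033 - 0.5866i)|0⟩ + (0.5769 - 0.4006i)|1⟩

Ry(4.34) = [[cos(θ/2), −sin(θ/2)], [sin(θ/2), cos(θ/2)]]; θ = 4.34, cos(θ/2) ≈ -0.563985, sin(θ/2) ≈ 0.825785.
With a = amp(|0⟩) = 0.7038 and b = amp(|1⟩) = (0.007669 + 0.7103i):
new amp(|0⟩) = (-0.563985)·a + (-0.825785)·b = (-0.4033 - 0.5866i)
new amp(|1⟩) = (0.825785)·a + (-0.563985)·b = (0.5769 - 0.4006i)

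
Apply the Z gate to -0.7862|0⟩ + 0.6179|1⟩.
-0.7862|0⟩ - 0.6179|1⟩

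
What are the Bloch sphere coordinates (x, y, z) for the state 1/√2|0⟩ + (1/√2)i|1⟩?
(0, 1, 0)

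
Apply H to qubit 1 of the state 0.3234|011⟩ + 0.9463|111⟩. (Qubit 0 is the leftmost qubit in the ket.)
0.2287|001⟩ - 0.2287|011⟩ + 0.6691|101⟩ - 0.6691|111⟩

H on qubit 1 mixes each pair of kets that differ only in qubit 1: amplitudes (a, b) of (|…0…⟩, |…1…⟩) become ((a + b)/√2, (a − b)/√2). Kets absent from the input have amplitude 0.
(|001⟩, |011⟩): (a, b) = (0, 0.3234) → (0.2287, -0.2287)
(|101⟩, |111⟩): (a, b) = (0, 0.9463) → (0.6691, -0.6691)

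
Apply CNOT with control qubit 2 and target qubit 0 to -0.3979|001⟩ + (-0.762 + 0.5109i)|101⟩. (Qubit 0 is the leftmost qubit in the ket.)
(-0.762 + 0.5109i)|001⟩ - 0.3979|101⟩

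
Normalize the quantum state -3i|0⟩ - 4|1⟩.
-0.6i|0⟩ - 0.8|1⟩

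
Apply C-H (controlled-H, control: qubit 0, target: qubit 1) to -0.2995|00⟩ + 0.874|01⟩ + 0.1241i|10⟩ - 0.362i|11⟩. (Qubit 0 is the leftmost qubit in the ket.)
-0.2995|00⟩ + 0.874|01⟩ - 0.1682i|10⟩ + 0.3437i|11⟩

C-H leaves the control-|0⟩ kets |00⟩, |01⟩ unchanged and applies H to qubit 1 on the control-|1⟩ pair (|10⟩, |11⟩).
H = [[1/√2, 1/√2], [1/√2, -1/√2]].
With a = amp(|10⟩) = 0.1241i and b = amp(|11⟩) = -0.362i:
new amp(|10⟩) = (1/√2)·a + (1/√2)·b = -0.1682i
new amp(|11⟩) = (1/√2)·a + (-1/√2)·b = 0.3437i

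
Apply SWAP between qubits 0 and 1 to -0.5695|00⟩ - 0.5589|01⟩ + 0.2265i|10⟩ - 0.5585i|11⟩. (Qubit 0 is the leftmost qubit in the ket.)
-0.5695|00⟩ + 0.2265i|01⟩ - 0.5589|10⟩ - 0.5585i|11⟩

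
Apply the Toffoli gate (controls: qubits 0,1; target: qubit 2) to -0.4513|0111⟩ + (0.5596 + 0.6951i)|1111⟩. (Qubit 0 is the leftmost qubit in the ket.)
-0.4513|0111⟩ + (0.5596 + 0.6951i)|1101⟩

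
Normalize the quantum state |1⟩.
|1⟩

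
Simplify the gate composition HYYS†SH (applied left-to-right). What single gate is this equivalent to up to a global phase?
I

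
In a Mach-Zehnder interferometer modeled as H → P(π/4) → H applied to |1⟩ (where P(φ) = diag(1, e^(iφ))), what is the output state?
(0.1464 - (1/√8)i)|0⟩ + (0.8536 + (1/√8)i)|1⟩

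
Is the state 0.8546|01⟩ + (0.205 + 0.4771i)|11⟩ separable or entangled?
Separable

Writing the state as a|00⟩ + b|01⟩ + c|10⟩ + d|11⟩, it is a product state iff ad − bc = 0.
Here (a, b, c, d) = (0, 0.8546, 0, (0.205 + 0.4771i)): ad − bc = (0)(0.205 + 0.4771i) − (0.8546)(0) = 0, so the state is separable.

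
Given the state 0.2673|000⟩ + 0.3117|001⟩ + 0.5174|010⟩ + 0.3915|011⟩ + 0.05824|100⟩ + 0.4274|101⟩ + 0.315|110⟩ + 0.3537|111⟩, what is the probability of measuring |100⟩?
0.003392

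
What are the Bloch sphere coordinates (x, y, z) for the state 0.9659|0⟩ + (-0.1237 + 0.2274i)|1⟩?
(-0.239, 0.4393, 0.866)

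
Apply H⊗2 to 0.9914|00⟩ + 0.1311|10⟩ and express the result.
0.5613|00⟩ + 0.5613|01⟩ + 0.4302|10⟩ + 0.4302|11⟩

H⊗2 gives amp(|y⟩) = (1/2) Σ_x (−1)^(x·y) amp(|x⟩), where x·y is the number of positions in which both x and y have a 1.
|00⟩: (0.9914 + 0.1311)/2 = 0.5613
|01⟩: (0.9914 + 0.1311)/2 = 0.5613
|10⟩: (0.9914 - 0.1311)/2 = 0.4302
|11⟩: (0.9914 - 0.1311)/2 = 0.4302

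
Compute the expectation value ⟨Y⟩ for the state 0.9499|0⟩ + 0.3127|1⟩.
0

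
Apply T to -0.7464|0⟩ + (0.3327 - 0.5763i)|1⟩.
-0.7464|0⟩ + (0.6428 - 0.1723i)|1⟩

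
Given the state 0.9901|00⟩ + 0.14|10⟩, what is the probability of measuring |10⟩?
0.0196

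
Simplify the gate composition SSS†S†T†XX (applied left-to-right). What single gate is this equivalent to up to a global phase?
T†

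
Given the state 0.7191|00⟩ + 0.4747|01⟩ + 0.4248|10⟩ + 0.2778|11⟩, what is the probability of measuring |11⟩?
0.07717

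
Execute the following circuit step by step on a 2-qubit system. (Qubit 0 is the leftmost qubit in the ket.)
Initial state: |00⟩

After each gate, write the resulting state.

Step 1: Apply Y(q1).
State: i|01⟩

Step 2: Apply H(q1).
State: (1/√2)i|00⟩ - (1/√2)i|01⟩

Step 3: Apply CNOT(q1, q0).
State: (1/√2)i|00⟩ - (1/√2)i|11⟩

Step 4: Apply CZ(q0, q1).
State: (1/√2)i|00⟩ + (1/√2)i|11⟩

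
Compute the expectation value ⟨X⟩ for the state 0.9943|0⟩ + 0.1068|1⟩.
0.2124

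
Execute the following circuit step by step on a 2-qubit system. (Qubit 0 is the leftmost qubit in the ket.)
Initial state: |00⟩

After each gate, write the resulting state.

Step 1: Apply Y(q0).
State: i|10⟩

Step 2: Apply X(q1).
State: i|11⟩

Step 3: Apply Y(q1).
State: |10⟩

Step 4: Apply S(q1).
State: |10⟩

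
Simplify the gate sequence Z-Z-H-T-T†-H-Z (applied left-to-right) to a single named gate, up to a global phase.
Z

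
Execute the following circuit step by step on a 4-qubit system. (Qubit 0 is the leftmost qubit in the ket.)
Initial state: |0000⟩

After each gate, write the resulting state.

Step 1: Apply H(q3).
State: 1/√2|0000⟩ + 1/√2|0001⟩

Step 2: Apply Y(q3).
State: -(1/√2)i|0000⟩ + (1/√2)i|0001⟩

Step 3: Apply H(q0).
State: -(1/2)i|0000⟩ + (1/2)i|0001⟩ - (1/2)i|1000⟩ + (1/2)i|1001⟩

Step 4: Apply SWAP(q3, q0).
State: -(1/2)i|0000⟩ - (1/2)i|0001⟩ + (1/2)i|1000⟩ + (1/2)i|1001⟩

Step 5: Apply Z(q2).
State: -(1/2)i|0000⟩ - (1/2)i|0001⟩ + (1/2)i|1000⟩ + (1/2)i|1001⟩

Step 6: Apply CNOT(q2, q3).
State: -(1/2)i|0000⟩ - (1/2)i|0001⟩ + (1/2)i|1000⟩ + (1/2)i|1001⟩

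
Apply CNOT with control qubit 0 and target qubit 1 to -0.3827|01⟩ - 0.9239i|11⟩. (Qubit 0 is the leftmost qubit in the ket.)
-0.3827|01⟩ - 0.9239i|10⟩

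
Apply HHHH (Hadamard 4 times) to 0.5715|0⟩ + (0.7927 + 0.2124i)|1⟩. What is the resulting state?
0.5715|0⟩ + (0.7927 + 0.2124i)|1⟩

H² = I, so an even number of Hadamards cancels: H^4 = I and the state is unchanged.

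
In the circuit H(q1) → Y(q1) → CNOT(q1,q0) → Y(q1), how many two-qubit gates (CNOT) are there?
1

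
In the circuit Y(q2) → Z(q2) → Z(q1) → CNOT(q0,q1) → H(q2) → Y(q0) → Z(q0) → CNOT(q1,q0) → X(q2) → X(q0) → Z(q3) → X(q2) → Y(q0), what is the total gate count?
13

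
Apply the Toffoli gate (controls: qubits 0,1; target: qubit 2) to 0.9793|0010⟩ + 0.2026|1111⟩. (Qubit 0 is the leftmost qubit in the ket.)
0.9793|0010⟩ + 0.2026|1101⟩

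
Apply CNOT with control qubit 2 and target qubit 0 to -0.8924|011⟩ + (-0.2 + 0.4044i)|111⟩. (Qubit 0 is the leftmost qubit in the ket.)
(-0.2 + 0.4044i)|011⟩ - 0.8924|111⟩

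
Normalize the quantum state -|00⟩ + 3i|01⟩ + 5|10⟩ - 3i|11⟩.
-0.1508|00⟩ + 0.4523i|01⟩ + 0.7538|10⟩ - 0.4523i|11⟩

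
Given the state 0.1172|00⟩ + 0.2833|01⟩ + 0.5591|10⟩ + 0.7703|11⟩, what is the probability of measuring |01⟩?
0.08026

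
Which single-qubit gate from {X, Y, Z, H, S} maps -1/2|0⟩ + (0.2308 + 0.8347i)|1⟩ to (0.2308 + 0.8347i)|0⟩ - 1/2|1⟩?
X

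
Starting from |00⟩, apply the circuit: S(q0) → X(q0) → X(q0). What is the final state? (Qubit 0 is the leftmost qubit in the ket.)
|00⟩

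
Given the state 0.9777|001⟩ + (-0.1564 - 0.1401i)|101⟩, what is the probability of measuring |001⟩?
0.9559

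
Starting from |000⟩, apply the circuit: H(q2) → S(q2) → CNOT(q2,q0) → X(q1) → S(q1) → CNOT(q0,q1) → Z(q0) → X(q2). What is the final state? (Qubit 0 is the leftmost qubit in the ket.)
(1/√2)i|011⟩ + 1/√2|100⟩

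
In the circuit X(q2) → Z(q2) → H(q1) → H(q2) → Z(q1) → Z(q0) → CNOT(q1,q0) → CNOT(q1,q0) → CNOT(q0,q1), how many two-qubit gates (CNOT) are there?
3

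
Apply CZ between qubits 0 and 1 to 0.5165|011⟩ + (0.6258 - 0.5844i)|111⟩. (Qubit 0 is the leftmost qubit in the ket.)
0.5165|011⟩ + (-0.6258 + 0.5844i)|111⟩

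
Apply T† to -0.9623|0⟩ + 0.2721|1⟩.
-0.9623|0⟩ + (0.1924 - 0.1924i)|1⟩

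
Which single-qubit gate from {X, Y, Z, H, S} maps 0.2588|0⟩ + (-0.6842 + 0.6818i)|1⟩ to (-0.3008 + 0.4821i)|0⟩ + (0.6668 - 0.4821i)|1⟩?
H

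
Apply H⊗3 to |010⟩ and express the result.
1/√8|000⟩ + 1/√8|001⟩ - 1/√8|010⟩ - 1/√8|011⟩ + 1/√8|100⟩ + 1/√8|101⟩ - 1/√8|110⟩ - 1/√8|111⟩

H⊗3 gives amp(|y⟩) = (1/2√2) Σ_x (−1)^(x·y) amp(|x⟩), where x·y is the number of positions in which both x and y have a 1.
|000⟩: (1)/(2√2) = 1/√8
|001⟩: (1)/(2√2) = 1/√8
|010⟩: (-1)/(2√2) = -1/√8
|011⟩: (-1)/(2√2) = -1/√8
|100⟩: (1)/(2√2) = 1/√8
|101⟩: (1)/(2√2) = 1/√8
|110⟩: (-1)/(2√2) = -1/√8
|111⟩: (-1)/(2√2) = -1/√8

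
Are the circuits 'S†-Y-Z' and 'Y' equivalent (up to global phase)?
No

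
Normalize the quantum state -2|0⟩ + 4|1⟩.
-1/√5|0⟩ + 0.8944|1⟩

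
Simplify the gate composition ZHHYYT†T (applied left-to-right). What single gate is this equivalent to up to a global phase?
Z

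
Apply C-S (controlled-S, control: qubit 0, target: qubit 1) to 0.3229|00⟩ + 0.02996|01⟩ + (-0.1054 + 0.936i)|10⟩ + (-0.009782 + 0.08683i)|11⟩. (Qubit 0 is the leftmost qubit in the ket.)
0.3229|00⟩ + 0.02996|01⟩ + (-0.1054 + 0.936i)|10⟩ + (-0.08683 - 0.009782i)|11⟩

C-S leaves the control-|0⟩ kets |00⟩, |01⟩ unchanged and applies S to qubit 1 on the control-|1⟩ pair (|10⟩, |11⟩).
S = [[1, 0], [0, i]].
With a = amp(|10⟩) = (-0.1054 + 0.936i) and b = amp(|11⟩) = (-0.009782 + 0.08683i):
new amp(|10⟩) = (1)·a = (-0.1054 + 0.936i)
new amp(|11⟩) = (i)·b = (-0.08683 - 0.009782i)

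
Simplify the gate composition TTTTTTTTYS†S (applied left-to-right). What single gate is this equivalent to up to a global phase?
Y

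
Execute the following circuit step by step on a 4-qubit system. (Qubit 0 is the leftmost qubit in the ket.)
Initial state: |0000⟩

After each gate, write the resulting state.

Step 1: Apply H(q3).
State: 1/√2|0000⟩ + 1/√2|0001⟩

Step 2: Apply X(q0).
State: 1/√2|1000⟩ + 1/√2|1001⟩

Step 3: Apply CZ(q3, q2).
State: 1/√2|1000⟩ + 1/√2|1001⟩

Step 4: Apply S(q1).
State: 1/√2|1000⟩ + 1/√2|1001⟩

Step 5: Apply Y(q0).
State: -(1/√2)i|0000⟩ - (1/√2)i|0001⟩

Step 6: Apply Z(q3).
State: -(1/√2)i|0000⟩ + (1/√2)i|0001⟩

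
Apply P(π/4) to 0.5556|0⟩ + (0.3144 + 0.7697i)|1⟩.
0.5556|0⟩ + (-0.3219 + 0.7666i)|1⟩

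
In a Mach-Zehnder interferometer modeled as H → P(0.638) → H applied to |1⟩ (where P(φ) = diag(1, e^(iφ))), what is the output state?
(0.09836 - 0.2978i)|0⟩ + (0.9016 + 0.2978i)|1⟩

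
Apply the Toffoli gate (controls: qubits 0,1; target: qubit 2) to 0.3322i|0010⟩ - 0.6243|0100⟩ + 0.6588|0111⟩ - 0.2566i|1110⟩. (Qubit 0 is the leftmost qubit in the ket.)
0.3322i|0010⟩ - 0.6243|0100⟩ + 0.6588|0111⟩ - 0.2566i|1100⟩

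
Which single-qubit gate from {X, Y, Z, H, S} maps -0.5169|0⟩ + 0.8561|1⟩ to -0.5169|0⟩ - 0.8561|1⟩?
Z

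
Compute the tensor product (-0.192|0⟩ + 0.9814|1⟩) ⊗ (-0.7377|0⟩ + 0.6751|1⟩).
0.1416|00⟩ - 0.1296|01⟩ - 0.724|10⟩ + 0.6625|11⟩

amp(|b₁b₂…⟩) = product of the factor amplitudes for bits b₁, b₂, …; only kets whose every factor amplitude is nonzero survive.
|00⟩: (-0.192)(-0.7377) = 0.1416
|01⟩: (-0.192)(0.6751) = -0.1296
|10⟩: (0.9814)(-0.7377) = -0.724
|11⟩: (0.9814)(0.6751) = 0.6625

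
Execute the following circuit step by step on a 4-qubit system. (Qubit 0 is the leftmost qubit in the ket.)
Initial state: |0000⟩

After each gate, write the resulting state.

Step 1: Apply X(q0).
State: |1000⟩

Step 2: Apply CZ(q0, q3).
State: |1000⟩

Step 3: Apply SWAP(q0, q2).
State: |0010⟩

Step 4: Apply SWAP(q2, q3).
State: |0001⟩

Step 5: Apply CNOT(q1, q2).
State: |0001⟩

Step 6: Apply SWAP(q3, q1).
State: |0100⟩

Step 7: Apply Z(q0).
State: |0100⟩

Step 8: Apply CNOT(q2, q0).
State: |0100⟩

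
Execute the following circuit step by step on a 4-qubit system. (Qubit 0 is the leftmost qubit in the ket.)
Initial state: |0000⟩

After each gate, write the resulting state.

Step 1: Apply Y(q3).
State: i|0001⟩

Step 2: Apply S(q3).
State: -|0001⟩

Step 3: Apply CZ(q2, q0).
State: -|0001⟩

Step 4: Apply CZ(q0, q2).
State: -|0001⟩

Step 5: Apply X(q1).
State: -|0101⟩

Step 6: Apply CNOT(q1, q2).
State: -|0111⟩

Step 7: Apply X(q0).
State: -|1111⟩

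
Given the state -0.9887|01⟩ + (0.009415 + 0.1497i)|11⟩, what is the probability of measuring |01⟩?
0.9775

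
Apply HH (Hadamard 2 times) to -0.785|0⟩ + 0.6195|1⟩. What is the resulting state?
-0.785|0⟩ + 0.6195|1⟩

H² = I, so an even number of Hadamards cancels: H^2 = I and the state is unchanged.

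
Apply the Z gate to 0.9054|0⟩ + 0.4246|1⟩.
0.9054|0⟩ - 0.4246|1⟩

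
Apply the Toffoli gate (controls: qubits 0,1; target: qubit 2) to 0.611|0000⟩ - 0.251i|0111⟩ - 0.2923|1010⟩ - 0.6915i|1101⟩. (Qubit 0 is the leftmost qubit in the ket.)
0.611|0000⟩ - 0.251i|0111⟩ - 0.2923|1010⟩ - 0.6915i|1111⟩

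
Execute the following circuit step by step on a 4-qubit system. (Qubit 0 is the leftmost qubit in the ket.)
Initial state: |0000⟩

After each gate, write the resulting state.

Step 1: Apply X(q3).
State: |0001⟩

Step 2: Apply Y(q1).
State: i|0101⟩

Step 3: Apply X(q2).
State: i|0111⟩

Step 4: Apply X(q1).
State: i|0011⟩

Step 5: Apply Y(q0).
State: -|1011⟩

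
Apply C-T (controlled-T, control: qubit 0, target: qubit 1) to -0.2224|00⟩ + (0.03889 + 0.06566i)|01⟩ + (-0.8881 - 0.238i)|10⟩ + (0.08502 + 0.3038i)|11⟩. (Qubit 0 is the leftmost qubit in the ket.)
-0.2224|00⟩ + (0.03889 + 0.06566i)|01⟩ + (-0.8881 - 0.238i)|10⟩ + (-0.1547 + 0.2749i)|11⟩

C-T leaves the control-|0⟩ kets |00⟩, |01⟩ unchanged and applies T to qubit 1 on the control-|1⟩ pair (|10⟩, |11⟩).
T = [[1, 0], [0, (1/√2 + (1/√2)i)]].
With a = amp(|10⟩) = (-0.8881 - 0.238i) and b = amp(|11⟩) = (0.08502 + 0.3038i):
new amp(|10⟩) = (1)·a = (-0.8881 - 0.238i)
new amp(|11⟩) = (1/√2 + (1/√2)i)·b = (-0.1547 + 0.2749i)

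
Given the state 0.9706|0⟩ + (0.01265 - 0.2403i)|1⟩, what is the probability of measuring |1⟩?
0.0579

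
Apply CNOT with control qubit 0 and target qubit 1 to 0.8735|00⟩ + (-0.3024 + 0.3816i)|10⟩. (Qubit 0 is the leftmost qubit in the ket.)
0.8735|00⟩ + (-0.3024 + 0.3816i)|11⟩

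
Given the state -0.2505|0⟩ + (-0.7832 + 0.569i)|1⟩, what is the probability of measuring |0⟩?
0.06275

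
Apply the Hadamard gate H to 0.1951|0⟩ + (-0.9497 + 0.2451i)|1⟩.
(-0.5336 + 0.1733i)|0⟩ + (0.8095 - 0.1733i)|1⟩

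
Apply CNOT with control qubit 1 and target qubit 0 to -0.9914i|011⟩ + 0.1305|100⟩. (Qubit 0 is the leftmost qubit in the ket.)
0.1305|100⟩ - 0.9914i|111⟩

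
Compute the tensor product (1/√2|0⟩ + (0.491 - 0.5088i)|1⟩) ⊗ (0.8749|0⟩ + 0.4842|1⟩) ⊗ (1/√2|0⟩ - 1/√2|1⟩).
0.4375|000⟩ - 0.4375|001⟩ + 0.2421|010⟩ - 0.2421|011⟩ + (0.3038 - 0.3148i)|100⟩ + (-0.3038 + 0.3148i)|101⟩ + (0.1681 - 0.1742i)|110⟩ + (-0.1681 + 0.1742i)|111⟩

amp(|b₁b₂…⟩) = product of the factor amplitudes for bits b₁, b₂, …; only kets whose every factor amplitude is nonzero survive.
|000⟩: (1/√2)(0.8749)(1/√2) = 0.4375
|001⟩: (1/√2)(0.8749)(-1/√2) = -0.4375
|010⟩: (1/√2)(0.4842)(1/√2) = 0.2421
|011⟩: (1/√2)(0.4842)(-1/√2) = -0.2421
|100⟩: (0.491 - 0.5088i)(0.8749)(1/√2) = (0.3038 - 0.3148i)
|101⟩: (0.491 - 0.5088i)(0.8749)(-1/√2) = (-0.3038 + 0.3148i)
|110⟩: (0.491 - 0.5088i)(0.4842)(1/√2) = (0.1681 - 0.1742i)
|111⟩: (0.491 - 0.5088i)(0.4842)(-1/√2) = (-0.1681 + 0.1742i)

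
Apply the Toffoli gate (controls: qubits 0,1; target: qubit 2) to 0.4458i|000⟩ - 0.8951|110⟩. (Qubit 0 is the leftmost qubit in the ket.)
0.4458i|000⟩ - 0.8951|111⟩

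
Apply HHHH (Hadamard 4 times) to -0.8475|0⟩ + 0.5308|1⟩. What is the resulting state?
-0.8475|0⟩ + 0.5308|1⟩

H² = I, so an even number of Hadamards cancels: H^4 = I and the state is unchanged.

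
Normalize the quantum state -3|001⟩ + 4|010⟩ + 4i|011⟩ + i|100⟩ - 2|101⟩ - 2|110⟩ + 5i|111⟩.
-0.3464|001⟩ + 0.4619|010⟩ + 0.4619i|011⟩ + 0.1155i|100⟩ - 0.2309|101⟩ - 0.2309|110⟩ + (1/√3)i|111⟩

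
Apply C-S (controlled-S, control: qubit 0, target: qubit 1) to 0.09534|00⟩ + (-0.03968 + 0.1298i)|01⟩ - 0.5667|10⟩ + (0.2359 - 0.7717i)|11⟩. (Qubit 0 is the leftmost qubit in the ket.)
0.09534|00⟩ + (-0.03968 + 0.1298i)|01⟩ - 0.5667|10⟩ + (0.7717 + 0.2359i)|11⟩

C-S leaves the control-|0⟩ kets |00⟩, |01⟩ unchanged and applies S to qubit 1 on the control-|1⟩ pair (|10⟩, |11⟩).
S = [[1, 0], [0, i]].
With a = amp(|10⟩) = -0.5667 and b = amp(|11⟩) = (0.2359 - 0.7717i):
new amp(|10⟩) = (1)·a = -0.5667
new amp(|11⟩) = (i)·b = (0.7717 + 0.2359i)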